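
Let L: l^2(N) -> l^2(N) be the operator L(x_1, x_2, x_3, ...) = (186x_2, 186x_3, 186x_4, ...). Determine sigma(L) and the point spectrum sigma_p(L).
sigma(L) = closed disk {z in C : |z| ≤ 186}; sigma_p(L) = open disk {z in C : |z| < 186}

Note L = 186·V where V is the unit left shift (V x)_k = x_{k+1}; so sigma(L) = 186·sigma(V) and ||L|| = 186||V||. ||L x||^2 = 34596sum_{k≥2} |x_k|^2 ≤ 34596||x||^2, with equality on {x : x_1 = 0}, so ||L|| = 186. For any lambda with |lambda| < 186, set r = lambda/186 (|r| < 1); the vector x = (1, r, r^2, ...) is in l^2 and satisfies L x = 186(r, r^2, ...) = lambda x, so lambda is an eigenvalue. On the boundary |lambda| = 186 the geometric series diverges, so no l^2 eigenvector exists, but these lambda lie in the approximate point spectrum. Hence sigma(L) is the closed disk of radius 186 and sigma_p(L) is the open disk.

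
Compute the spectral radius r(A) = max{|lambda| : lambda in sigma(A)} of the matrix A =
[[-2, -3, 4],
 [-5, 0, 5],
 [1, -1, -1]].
r(A) = 5

The eigenvalues of A are the roots of its characteristic polynomial. With M = A (coefficients from the trace, the sum of principal 2x2 minors, and det A):
  p(λ) = det(λ I - M) = λ^3 + 3λ^2 - 12λ - 10.
By the rational root theorem any rational root is an integer divisor of 10. Testing λ = -5: p(-5) = -125 + 75 + 60 - 10 = 0, so λ = -5 is a root. Dividing out (λ + 5) leaves p(λ) = (λ + 5)(λ^2 - 2λ - 2). For λ^2 - 2λ - 2 the discriminant is 12. It is nonnegative but not a perfect square, so the roots are real and irrational: λ = (2 ± sqrt(12))/2 ≈ 2.7321, -0.7321.
Thus the eigenvalues (to 4 decimals) are 2.7321 (modulus 2.7321); -0.7321 (modulus 0.7321); -5 (modulus 5). The spectral radius is the largest modulus: r(A) = 5. (Cross-check: r(A) ≤ ||A||_2 ≈ 8.526; equality holds whenever A is normal, though it can also hold for some non-normal A.)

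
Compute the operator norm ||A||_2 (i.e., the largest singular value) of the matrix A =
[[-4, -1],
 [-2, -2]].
||A||_2 = sqrt((25 + sqrt(481))/2) ≈ 4.8442 (= sqrt(largest eigenvalue of A^T A))

||A||_2 = sigma_max(A) = sqrt(lambda_max(A^T A)). Form the symmetric matrix M = A^T A =
[[20, 8],
 [8, 5]].
Its characteristic polynomial (trace, determinant of M give the coefficients) is
  p(λ) = det(λ I - M) = λ^2 - 25λ + 36.
For λ^2 - 25λ + 36 the discriminant is 481. It is nonnegative but not a perfect square, so the roots are real and irrational: λ = (25 ± sqrt(481))/2 ≈ 23.4659, 1.5341.
So the eigenvalues of A^T A are ≈ 1.5341, 23.4659 (all ≥ 0, as they must be for A^T A). The largest is λ_max = (25 + sqrt(481))/2 ≈ 23.4659, hence ||A||_2 = sqrt(λ_max) = sqrt((25 + sqrt(481))/2) ≈ 4.8442.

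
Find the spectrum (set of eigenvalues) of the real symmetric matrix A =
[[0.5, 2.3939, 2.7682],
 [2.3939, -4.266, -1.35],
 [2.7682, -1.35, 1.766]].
sigma(A) ≈ {-6, 0, 4}

A is real symmetric, so its spectrum consists of real eigenvalues. Expanding the characteristic polynomial of the displayed matrix gives
  det(λ I - A) = p(λ) = λ^3 + (2)λ^2 + (-24)λ + (0).
Solving p(λ) = 0 yields eigenvalues ≈ -6, 0, 4. (A is shown rounded to 4 decimals, so these recover the underlying integer eigenvalues to within that precision.)
Verification: the trace of A = -2 equals the sum of eigenvalues -2, and det(A) ≈ -0.0009 matches the eigenvalue product 0.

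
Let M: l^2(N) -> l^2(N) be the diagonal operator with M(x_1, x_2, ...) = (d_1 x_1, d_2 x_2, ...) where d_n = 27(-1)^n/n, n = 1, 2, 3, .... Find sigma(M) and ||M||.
sigma(M) = {27(-1)^n/n : n ≥ 1} ∪ {0}; ||M|| = 27

A bounded diagonal operator on l^2 with diagonal entries d_n has spectrum equal to the closure of {d_n : n ≥ 1}: every d_n is an eigenvalue (with eigenvector e_n), so {d_n} ⊂ sigma(M); the spectrum is closed, so its closure is too; and for lambda not in the closure, (M - lambda I) has bounded inverse (the diagonal entries 1/(d_n - lambda) are bounded). For our sequence d_n = 27(-1)^n/n, n = 1, 2, 3, ...:
  - {d_n} = {27(-1)^n/n : n ≥ 1}; the only limit point is 0
  - closure = {27(-1)^n/n : n ≥ 1} ∪ {0}
For the norm: a diagonal operator has ||M|| = sup_n |d_n|. Here |d_n| = 27/n is decreasing, so sup_n |d_n| = |d_1| = 27. So ||M|| = 27.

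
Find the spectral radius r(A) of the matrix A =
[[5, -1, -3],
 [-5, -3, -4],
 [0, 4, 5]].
r(A) ≈ 6.9633

The eigenvalues of A are the roots of its characteristic polynomial. With M = A (coefficients from the trace, the sum of principal 2x2 minors, and det A):
  p(λ) = det(λ I - M) = λ^3 - 7λ^2 + 6λ - 40.
No integer candidate from the rational root theorem (±divisors of 40) is a root, so the roots are irrational. The cubic discriminant is Δ = -66940 < 0, so there is one real root and a complex-conjugate pair. p(6) = -40 and p(7) = 2 have opposite signs, so a root lies in (6, 7); Newton's method refines it to λ ≈ 6.9633. Dividing out (λ - (6.9633)) leaves approximately λ^2 - 0.0367λ + 5.7444. For λ^2 - 0.0367λ + 5.7444 the discriminant is -22.9763. It is negative, so the remaining roots are the complex-conjugate pair λ ≈ 0.0184 ± 2.3967i. Their product equals the constant term, so |λ|^2 ≈ 5.7444 and |λ| ≈ 2.3967.
Thus the eigenvalues (to 4 decimals) are 6.9633 (modulus 6.9633); 0.0184 ± 2.3967i (modulus 2.3967). The spectral radius is the largest modulus: r(A) ≈ 6.9633. (Cross-check: r(A) ≤ ||A||_2 ≈ 8.8585; equality holds whenever A is normal, though it can also hold for some non-normal A.)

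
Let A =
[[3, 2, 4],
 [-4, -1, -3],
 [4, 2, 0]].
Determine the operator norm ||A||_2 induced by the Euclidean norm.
||A||_2 ≈ 8.1276 (= sqrt(largest eigenvalue of A^T A))

||A||_2 = sigma_max(A) = sqrt(lambda_max(A^T A)). Form the symmetric matrix M = A^T A =
[[41, 18, 24],
 [18, 9, 11],
 [24, 11, 25]].
Its characteristic polynomial (trace, sum of principal 2x2 minors, determinant of M give the coefficients) is
  p(λ) = det(λ I - M) = λ^3 - 75λ^2 + 598λ - 484.
No integer candidate from the rational root theorem (±divisors of 484) is a root, so the roots are irrational. The cubic discriminant is Δ = 723792020 > 0, so there are three distinct real roots. p(0) = -484 and p(1) = 40 have opposite signs, so a root lies in (0, 1); Newton's method refines it to λ ≈ 0.9125. p(8) = 12 and p(9) = -448 have opposite signs, so a root lies in (8, 9); Newton's method refines it to λ ≈ 8.0292. p(66) = -220 and p(67) = 3670 have opposite signs, so a root lies in (66, 67); Newton's method refines it to λ ≈ 66.0583. Check (Vieta): the three roots sum to 75, matching tr M = 75.
So the eigenvalues of A^T A are ≈ 0.9125, 8.0292, 66.0583 (all ≥ 0, as they must be for A^T A). The largest is λ_max ≈ 66.0583, hence ||A||_2 = sqrt(λ_max) ≈ 8.1276.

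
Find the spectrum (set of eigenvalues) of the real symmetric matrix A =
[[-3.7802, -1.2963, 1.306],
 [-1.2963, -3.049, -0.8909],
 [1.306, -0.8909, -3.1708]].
sigma(A) ≈ {-5, -4, -1}

A is real symmetric, so its spectrum consists of real eigenvalues. Expanding the characteristic polynomial of the displayed matrix gives
  det(λ I - A) = p(λ) = λ^3 + (10)λ^2 + (29)λ + (20).
Solving p(λ) = 0 yields eigenvalues ≈ -5, -4, -1. (A is shown rounded to 4 decimals, so these recover the underlying integer eigenvalues to within that precision.)
Verification: the trace of A = -10 equals the sum of eigenvalues -10, and det(A) ≈ -20.0005 matches the eigenvalue product -20.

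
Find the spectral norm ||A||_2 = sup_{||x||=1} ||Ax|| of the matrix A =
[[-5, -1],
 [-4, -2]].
||A||_2 = sqrt((46 + sqrt(1972))/2) ≈ 6.7234 (= sqrt(largest eigenvalue of A^T A))

||A||_2 = sigma_max(A) = sqrt(lambda_max(A^T A)). Form the symmetric matrix M = A^T A =
[[41, 13],
 [13, 5]].
Its characteristic polynomial (trace, determinant of M give the coefficients) is
  p(λ) = det(λ I - M) = λ^2 - 46λ + 36.
For λ^2 - 46λ + 36 the discriminant is 1972. It is nonnegative but not a perfect square, so the roots are real and irrational: λ = (46 ± sqrt(1972))/2 ≈ 45.2036, 0.7964.
So the eigenvalues of A^T A are ≈ 0.7964, 45.2036 (all ≥ 0, as they must be for A^T A). The largest is λ_max = (46 + sqrt(1972))/2 ≈ 45.2036, hence ||A||_2 = sqrt(λ_max) = sqrt((46 + sqrt(1972))/2) ≈ 6.7234.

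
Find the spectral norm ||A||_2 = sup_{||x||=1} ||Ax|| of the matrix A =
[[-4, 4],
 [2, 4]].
||A||_2 = 6 (= sqrt(largest eigenvalue of A^T A))

||A||_2 = sigma_max(A) = sqrt(lambda_max(A^T A)). Form the symmetric matrix M = A^T A =
[[20, -8],
 [-8, 32]].
Its characteristic polynomial (trace, determinant of M give the coefficients) is
  p(λ) = det(λ I - M) = λ^2 - 52λ + 576.
For λ^2 - 52λ + 576 the discriminant is 400. It is a perfect square (20^2), so the roots are rational: λ = (52 ± 20)/2 = 36, 16.
So the eigenvalues of A^T A are ≈ 16, 36 (all ≥ 0, as they must be for A^T A). The largest is λ_max = 36, hence ||A||_2 = sqrt(λ_max) = 6.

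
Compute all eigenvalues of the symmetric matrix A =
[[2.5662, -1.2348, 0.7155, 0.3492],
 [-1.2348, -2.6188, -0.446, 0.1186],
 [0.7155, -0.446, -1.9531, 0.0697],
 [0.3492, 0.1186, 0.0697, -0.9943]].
sigma(A) ≈ {-3, -2, -1, 3}

A is real symmetric, so its spectrum consists of real eigenvalues. Expanding the characteristic polynomial of the displayed matrix gives
  det(λ I - A) = p(λ) = λ^4 + (3)λ^3 + (-7)λ^2 + (-26.9989)λ + (-17.9986).
Solving p(λ) = 0 yields eigenvalues ≈ -3, -2, -1, 3. (A is shown rounded to 4 decimals, so these recover the underlying integer eigenvalues to within that precision.)
Verification: the trace of A = -3 equals the sum of eigenvalues -3, and det(A) ≈ -17.9986 matches the eigenvalue product -18.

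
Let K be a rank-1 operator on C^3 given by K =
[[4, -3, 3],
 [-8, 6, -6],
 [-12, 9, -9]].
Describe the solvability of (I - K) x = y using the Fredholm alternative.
(I - K) is singular (det(I - K) = 0, i.e. 1 ∈ sigma(K)). (I - K) x = y is solvable iff y ⊥ ker((I - K)^*) = span{(4, -3, 3)}, i.e. iff 4y_1 - 3y_2 + 3y_3 = 0. When solvable, the solutions are x = y + c·(1, -2, -3), c arbitrary (ker(I - K) = span{(1, -2, -3)}, dimension 1).

K has rank 1, so it is an outer product K = u v^T: every row of K is a multiple of one row vector. Reading off the entries, u = (1, -2, -3) and v = (4, -3, 3) (row i of K equals u_i·v^T). A rank-one matrix u v^T satisfies K u = u (v·u) and kills the (2)-dimensional subspace v^⊥, so its characteristic polynomial is lambda^2 (lambda - v·u) with v·u = tr K = 1. Hence the eigenvalues of I - K are 1 (multiplicity 2) and 1 - (1) = 0, so det(I - K) = 0. (Direct check: I - K =
[[-3, 3, -3],
 [8, -5, 6],
 [12, -9, 10]]
has determinant 0.) So 1 is an eigenvalue of K and (I - K) is not invertible. The finite-dimensional Fredholm alternative says: either (I - K) is invertible, or ker(I - K) ≠ {0} and then range(I - K) = ker((I - K)^*)^⊥, with dim ker(I - K) = dim ker((I - K)^*). We are in the second case, so we need both kernels. Kernel of I - K: (I - K) u = u - u (v·u) = u - u = 0, so ker(I - K) = span{u} = span{(1, -2, -3)} (it is exactly 1-dimensional because rank(I - K) = 2). Kernel of the adjoint: K is real, so (I - K)^* = I - K^T = I - v u^T, and (I - v u^T) v = v - v (u·v) = 0; hence ker((I - K)^*) = span{v} = span{(4, -3, 3)}. Therefore (I - K) x = y is solvable iff <y, v> = 0, i.e. iff 4y_1 - 3y_2 + 3y_3 = 0. When this holds, K y = u (v·y) = 0, so (I - K) y = y and x = y is a particular solution; the full solution set is the line x = y + c·u = y + c·(1, -2, -3), c ∈ C.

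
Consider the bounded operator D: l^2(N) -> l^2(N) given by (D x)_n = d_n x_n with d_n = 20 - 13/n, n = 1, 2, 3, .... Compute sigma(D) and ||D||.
sigma(D) = {20 - 13/n : n ≥ 1} ∪ {20}; ||D|| = 20

A bounded diagonal operator on l^2 with diagonal entries d_n has spectrum equal to the closure of {d_n : n ≥ 1}: every d_n is an eigenvalue (with eigenvector e_n), so {d_n} ⊂ sigma(D); the spectrum is closed, so its closure is too; and for lambda not in the closure, (D - lambda I) has bounded inverse (the diagonal entries 1/(d_n - lambda) are bounded). For our sequence d_n = 20 - 13/n, n = 1, 2, 3, ...:
  - {d_n} = {20 - 13/n : n ≥ 1}; the only limit point is 20
  - closure = {20 - 13/n : n ≥ 1} ∪ {20}
For the norm: a diagonal operator has ||D|| = sup_n |d_n|. Here d_n = 20 - 13/n increases monotonically from d_1 = 7 toward 20, with all terms in [7, 20); so sup_n |d_n| = 20 (the supremum is the limit, not attained). So ||D|| = 20.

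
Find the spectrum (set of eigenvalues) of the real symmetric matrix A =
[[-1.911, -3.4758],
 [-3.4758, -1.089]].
sigma(A) ≈ {-5, 2}

A is real symmetric, so its spectrum consists of real eigenvalues. Expanding the characteristic polynomial of the displayed matrix gives
  det(λ I - A) = p(λ) = λ^2 + (3)λ + (-10).
Solving p(λ) = 0 yields eigenvalues ≈ -5, 2. (A is shown rounded to 4 decimals, so these recover the underlying integer eigenvalues to within that precision.)
Verification: the trace of A = -3 equals the sum of eigenvalues -3, and det(A) ≈ -10.0001 matches the eigenvalue product -10.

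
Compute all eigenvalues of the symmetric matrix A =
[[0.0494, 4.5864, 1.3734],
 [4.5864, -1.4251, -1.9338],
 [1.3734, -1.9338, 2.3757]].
sigma(A) ≈ {-6, 3, 4}

A is real symmetric, so its spectrum consists of real eigenvalues. Expanding the characteristic polynomial of the displayed matrix gives
  det(λ I - A) = p(λ) = λ^3 + (-1)λ^2 + (-30)λ + (71.9988).
Solving p(λ) = 0 yields eigenvalues ≈ -6, 3, 4. (A is shown rounded to 4 decimals, so these recover the underlying integer eigenvalues to within that precision.)
Verification: the trace of A = 1 equals the sum of eigenvalues 1, and det(A) ≈ -71.9988 matches the eigenvalue product -72.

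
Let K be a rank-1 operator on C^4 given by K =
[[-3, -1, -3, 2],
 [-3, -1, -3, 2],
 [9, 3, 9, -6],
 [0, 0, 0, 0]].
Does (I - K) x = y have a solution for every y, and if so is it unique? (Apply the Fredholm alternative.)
(I - K) is invertible (det(I - K) = -4 ≠ 0), so for every y in C^4 the equation (I - K) x = y has a unique solution.

K has rank 1, so it is an outer product K = u v^T: every row of K is a multiple of one row vector. Reading off the entries, u = (1, 1, -3, 0) and v = (-3, -1, -3, 2) (row i of K equals u_i·v^T). A rank-one matrix u v^T satisfies K u = u (v·u) and kills the (3)-dimensional subspace v^⊥, so its characteristic polynomial is lambda^3 (lambda - v·u) with v·u = tr K = 5. Hence the eigenvalues of I - K are 1 (multiplicity 3) and 1 - (5) = -4, so det(I - K) = -4. (Direct check: I - K =
[[4, 1, 3, -2],
 [3, 2, 3, -2],
 [-9, -3, -8, 6],
 [0, 0, 0, 1]]
has determinant -4.) The finite-dimensional Fredholm alternative says: either (I - K) is invertible, or ker(I - K) ≠ {0} and then range(I - K) = ker((I - K)^*)^⊥, with dim ker(I - K) = dim ker((I - K)^*). Since det(I - K) ≠ 0, 1 is not an eigenvalue of K and ker(I - K) = {0}, so we are in the first case: for every y there is a unique x = (I - K)^(-1) y. Explicitly, by the Sherman–Morrison formula, (I - u v^T)^(-1) = I + u v^T/(1 - v·u), i.e. (I - K)^(-1) = I + K/(-4).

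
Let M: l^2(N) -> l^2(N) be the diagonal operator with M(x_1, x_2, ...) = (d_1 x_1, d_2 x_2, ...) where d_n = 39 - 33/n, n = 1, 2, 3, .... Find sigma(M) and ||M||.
sigma(M) = {39 - 33/n : n ≥ 1} ∪ {39}; ||M|| = 39

A bounded diagonal operator on l^2 with diagonal entries d_n has spectrum equal to the closure of {d_n : n ≥ 1}: every d_n is an eigenvalue (with eigenvector e_n), so {d_n} ⊂ sigma(M); the spectrum is closed, so its closure is too; and for lambda not in the closure, (M - lambda I) has bounded inverse (the diagonal entries 1/(d_n - lambda) are bounded). For our sequence d_n = 39 - 33/n, n = 1, 2, 3, ...:
  - {d_n} = {39 - 33/n : n ≥ 1}; the only limit point is 39
  - closure = {39 - 33/n : n ≥ 1} ∪ {39}
For the norm: a diagonal operator has ||M|| = sup_n |d_n|. Here d_n = 39 - 33/n increases monotonically from d_1 = 6 toward 39, with all terms in [6, 39); so sup_n |d_n| = 39 (the supremum is the limit, not attained). So ||M|| = 39.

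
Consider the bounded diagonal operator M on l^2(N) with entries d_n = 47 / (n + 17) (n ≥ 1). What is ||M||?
||M|| = 47/18 (attained at n = 1)

For M diagonal, ||M|| = sup_n |d_n| = sup_n 47/(n + 17). This is positive and strictly decreasing in n, so the supremum is attained at n = 1: d_1 = 47/(1 + 17) = 47/18. Hence ||M|| = 47/18.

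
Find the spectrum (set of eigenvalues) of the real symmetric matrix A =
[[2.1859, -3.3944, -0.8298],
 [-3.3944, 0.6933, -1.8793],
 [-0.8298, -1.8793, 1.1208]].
sigma(A) ≈ {-3, 2, 5}

A is real symmetric, so its spectrum consists of real eigenvalues. Expanding the characteristic polynomial of the displayed matrix gives
  det(λ I - A) = p(λ) = λ^3 + (-4)λ^2 + (-11)λ + (30).
Solving p(λ) = 0 yields eigenvalues ≈ -3, 2, 5. (A is shown rounded to 4 decimals, so these recover the underlying integer eigenvalues to within that precision.)
Verification: the trace of A = 4 equals the sum of eigenvalues 4, and det(A) ≈ -29.9995 matches the eigenvalue product -30.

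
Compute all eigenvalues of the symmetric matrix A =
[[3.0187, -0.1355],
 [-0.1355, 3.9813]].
sigma(A) ≈ {3, 4}

A is real symmetric, so its spectrum consists of real eigenvalues. Expanding the characteristic polynomial of the displayed matrix gives
  det(λ I - A) = p(λ) = λ^2 + (-7)λ + (12).
Solving p(λ) = 0 yields eigenvalues ≈ 3, 4. (A is shown rounded to 4 decimals, so these recover the underlying integer eigenvalues to within that precision.)
Verification: the trace of A = 7 equals the sum of eigenvalues 7, and det(A) ≈ 12.0000 matches the eigenvalue product 12.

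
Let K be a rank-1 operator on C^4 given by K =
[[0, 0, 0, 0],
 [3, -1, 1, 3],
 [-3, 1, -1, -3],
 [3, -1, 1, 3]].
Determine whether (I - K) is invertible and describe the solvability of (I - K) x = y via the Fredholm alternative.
(I - K) is singular (det(I - K) = 0, i.e. 1 ∈ sigma(K)). (I - K) x = y is solvable iff y ⊥ ker((I - K)^*) = span{(-3, 1, -1, -3)}, i.e. iff -3y_1 + y_2 - y_3 - 3y_4 = 0. When solvable, the solutions are x = y + c·(0, -1, 1, -1), c arbitrary (ker(I - K) = span{(0, -1, 1, -1)}, dimension 1).

K has rank 1, so it is an outer product K = u v^T: every row of K is a multiple of one row vector. Reading off the entries, u = (0, -1, 1, -1) and v = (-3, 1, -1, -3) (row i of K equals u_i·v^T). A rank-one matrix u v^T satisfies K u = u (v·u) and kills the (3)-dimensional subspace v^⊥, so its characteristic polynomial is lambda^3 (lambda - v·u) with v·u = tr K = 1. Hence the eigenvalues of I - K are 1 (multiplicity 3) and 1 - (1) = 0, so det(I - K) = 0. (Direct check: I - K =
[[1, 0, 0, 0],
 [-3, 2, -1, -3],
 [3, -1, 2, 3],
 [-3, 1, -1, -2]]
has determinant 0.) So 1 is an eigenvalue of K and (I - K) is not invertible. The finite-dimensional Fredholm alternative says: either (I - K) is invertible, or ker(I - K) ≠ {0} and then range(I - K) = ker((I - K)^*)^⊥, with dim ker(I - K) = dim ker((I - K)^*). We are in the second case, so we need both kernels. Kernel of I - K: (I - K) u = u - u (v·u) = u - u = 0, so ker(I - K) = span{u} = span{(0, -1, 1, -1)} (it is exactly 1-dimensional because rank(I - K) = 3). Kernel of the adjoint: K is real, so (I - K)^* = I - K^T = I - v u^T, and (I - v u^T) v = v - v (u·v) = 0; hence ker((I - K)^*) = span{v} = span{(-3, 1, -1, -3)}. Therefore (I - K) x = y is solvable iff <y, v> = 0, i.e. iff -3y_1 + y_2 - y_3 - 3y_4 = 0. When this holds, K y = u (v·y) = 0, so (I - K) y = y and x = y is a particular solution; the full solution set is the line x = y + c·u = y + c·(0, -1, 1, -1), c ∈ C.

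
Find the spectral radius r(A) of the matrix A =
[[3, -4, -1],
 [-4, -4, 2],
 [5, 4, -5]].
r(A) ≈ 8.1111

The eigenvalues of A are the roots of its characteristic polynomial. With M = A (coefficients from the trace, the sum of principal 2x2 minors, and det A):
  p(λ) = det(λ I - M) = λ^3 + 6λ^2 - 26λ - 72.
No integer candidate from the rational root theorem (±divisors of 72) is a root, so the roots are irrational. The cubic discriminant is Δ = 219056 > 0, so there are three distinct real roots. p(-9) = -81 and p(-8) = 8 have opposite signs, so a root lies in (-9, -8); Newton's method refines it to λ ≈ -8.1111. p(-3) = 33 and p(-2) = -4 have opposite signs, so a root lies in (-3, -2); Newton's method refines it to λ ≈ -2.1053. p(4) = -16 and p(5) = 73 have opposite signs, so a root lies in (4, 5); Newton's method refines it to λ ≈ 4.2164. Check (Vieta): the three roots sum to -6, matching tr M = -6.
Thus the eigenvalues (to 4 decimals) are -8.1111 (modulus 8.1111); -2.1053 (modulus 2.1053); 4.2164 (modulus 4.2164). The spectral radius is the largest modulus: r(A) ≈ 8.1111. (Cross-check: r(A) ≤ ||A||_2 ≈ 9.9721; equality holds whenever A is normal, though it can also hold for some non-normal A.)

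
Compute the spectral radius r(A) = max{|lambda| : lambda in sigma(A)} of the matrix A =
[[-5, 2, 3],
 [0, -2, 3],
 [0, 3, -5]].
r(A) = (7 + sqrt(45))/2 ≈ 6.8541

The eigenvalues of A are the roots of its characteristic polynomial. With M = A (coefficients from the trace, the sum of principal 2x2 minors, and det A):
  p(λ) = det(λ I - M) = λ^3 + 12λ^2 + 36λ + 5.
By the rational root theorem any rational root is an integer divisor of 5. Testing λ = -5: p(-5) = -125 + 300 - 180 + 5 = 0, so λ = -5 is a root. Dividing out (λ + 5) leaves p(λ) = (λ + 5)(λ^2 + 7λ + 1). For λ^2 + 7λ + 1 the discriminant is 45. It is nonnegative but not a perfect square, so the roots are real and irrational: λ = (-7 ± sqrt(45))/2 ≈ -0.1459, -6.8541.
Thus the eigenvalues (to 4 decimals) are -0.1459 (modulus 0.1459); -6.8541 (modulus 6.8541); -5 (modulus 5). The spectral radius is the largest modulus: r(A) = (7 + sqrt(45))/2 ≈ 6.8541. (Cross-check: r(A) ≤ ||A||_2 ≈ 7.3289; equality holds whenever A is normal, though it can also hold for some non-normal A.)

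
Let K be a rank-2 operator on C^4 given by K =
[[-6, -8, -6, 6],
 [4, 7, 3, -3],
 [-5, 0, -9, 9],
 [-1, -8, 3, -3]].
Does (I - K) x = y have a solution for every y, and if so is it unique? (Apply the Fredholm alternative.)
(I - K) is invertible (det(I - K) = -58 ≠ 0), so for every y in C^4 the equation (I - K) x = y has a unique solution.

K has rank 2 and factors as K = U V^T = u1 v1^T + u2 v2^T with u1 = (2, -1, 3, -1), v1 = (-2, -1, -3, 3), u2 = (2, -2, -1, 3), v2 = (-1, -3, 0, 0) (multiplying out reproduces the displayed K). The nonzero eigenvalues of U V^T coincide with those of the 2 x 2 matrix G = V^T U = [[v1·u1, v1·u2], [v2·u1, v2·u2]] = [[-15, 10], [1, 4]], and by the Sylvester determinant identity det(I_4 - U V^T) = det(I_2 - V^T U) = det([[16, -10], [-1, -3]]) = (16)(-3) - (-10)(-1) = -58. (Direct check: I - K =
[[7, 8, 6, -6],
 [-4, -6, -3, 3],
 [5, 0, 10, -9],
 [1, 8, -3, 4]]
has determinant -58.) The finite-dimensional Fredholm alternative says: either (I - K) is invertible, or ker(I - K) ≠ {0} and then range(I - K) = ker((I - K)^*)^⊥, with dim ker(I - K) = dim ker((I - K)^*). Since det(I - K) ≠ 0, 1 is not an eigenvalue of K and ker(I - K) = {0}, so we are in the first case: for every y there is a unique x = (I - K)^(-1) y. (Explicitly, by the Woodbury identity, (I - U V^T)^(-1) = I + U (I_2 - G)^(-1) V^T.)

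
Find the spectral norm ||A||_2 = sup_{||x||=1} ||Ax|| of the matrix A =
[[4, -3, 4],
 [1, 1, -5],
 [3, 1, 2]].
||A||_2 ≈ 7.7957 (= sqrt(largest eigenvalue of A^T A))

||A||_2 = sigma_max(A) = sqrt(lambda_max(A^T A)). Form the symmetric matrix M = A^T A =
[[26, -8, 17],
 [-8, 11, -15],
 [17, -15, 45]].
Its characteristic polynomial (trace, sum of principal 2x2 minors, determinant of M give the coefficients) is
  p(λ) = det(λ I - M) = λ^3 - 82λ^2 + 1373λ - 5041.
No integer candidate from the rational root theorem (±divisors of 5041) is a root, so the roots are irrational. The cubic discriminant is Δ = 734407657 > 0, so there are three distinct real roots. p(5) = -101 and p(6) = 461 have opposite signs, so a root lies in (5, 6); Newton's method refines it to λ ≈ 5.1637. p(16) = 31 and p(17) = -485 have opposite signs, so a root lies in (16, 17); Newton's method refines it to λ ≈ 16.0639. p(60) = -1861 and p(61) = 571 have opposite signs, so a root lies in (60, 61); Newton's method refines it to λ ≈ 60.7724. Check (Vieta): the three roots sum to 82, matching tr M = 82.
So the eigenvalues of A^T A are ≈ 5.1637, 16.0639, 60.7724 (all ≥ 0, as they must be for A^T A). The largest is λ_max ≈ 60.7724, hence ||A||_2 = sqrt(λ_max) ≈ 7.7957.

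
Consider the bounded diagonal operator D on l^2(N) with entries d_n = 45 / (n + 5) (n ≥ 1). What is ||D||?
||D|| = 15/2 (attained at n = 1)

For D diagonal, ||D|| = sup_n |d_n| = sup_n 45/(n + 5). This is positive and strictly decreasing in n, so the supremum is attained at n = 1: d_1 = 45/(1 + 5) = 15/2. Hence ||D|| = 15/2.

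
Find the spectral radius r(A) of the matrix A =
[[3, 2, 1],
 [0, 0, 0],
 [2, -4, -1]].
r(A) = (2 + sqrt(24))/2 ≈ 3.4495

The eigenvalues of A are the roots of its characteristic polynomial. With M = A (coefficients from the trace, the sum of principal 2x2 minors, and det A):
  p(λ) = det(λ I - M) = λ^3 - 2λ^2 - 5λ.
The constant term is 0, so λ = 0 is a root. Dividing out λ leaves p(λ) = λ(λ^2 - 2λ - 5). For λ^2 - 2λ - 5 the discriminant is 24. It is nonnegative but not a perfect square, so the roots are real and irrational: λ = (2 ± sqrt(24))/2 ≈ 3.4495, -1.4495.
Thus the eigenvalues (to 4 decimals) are 3.4495 (modulus 3.4495); -1.4495 (modulus 1.4495); 0 (modulus 0). The spectral radius is the largest modulus: r(A) = (2 + sqrt(24))/2 ≈ 3.4495. (Cross-check: r(A) ≤ ||A||_2 ≈ 4.7021; equality holds whenever A is normal, though it can also hold for some non-normal A.)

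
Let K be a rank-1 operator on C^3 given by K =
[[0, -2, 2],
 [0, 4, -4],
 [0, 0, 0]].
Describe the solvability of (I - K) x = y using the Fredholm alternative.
(I - K) is invertible (det(I - K) = -3 ≠ 0), so for every y in C^3 the equation (I - K) x = y has a unique solution.

K has rank 1, so it is an outer product K = u v^T: every row of K is a multiple of one row vector. Reading off the entries, u = (-1, 2, 0) and v = (0, 2, -2) (row i of K equals u_i·v^T). A rank-one matrix u v^T satisfies K u = u (v·u) and kills the (2)-dimensional subspace v^⊥, so its characteristic polynomial is lambda^2 (lambda - v·u) with v·u = tr K = 4. Hence the eigenvalues of I - K are 1 (multiplicity 2) and 1 - (4) = -3, so det(I - K) = -3. (Direct check: I - K =
[[1, 2, -2],
 [0, -3, 4],
 [0, 0, 1]]
has determinant -3.) The finite-dimensional Fredholm alternative says: either (I - K) is invertible, or ker(I - K) ≠ {0} and then range(I - K) = ker((I - K)^*)^⊥, with dim ker(I - K) = dim ker((I - K)^*). Since det(I - K) ≠ 0, 1 is not an eigenvalue of K and ker(I - K) = {0}, so we are in the first case: for every y there is a unique x = (I - K)^(-1) y. Explicitly, by the Sherman–Morrison formula, (I - u v^T)^(-1) = I + u v^T/(1 - v·u), i.e. (I - K)^(-1) = I + K/(-3).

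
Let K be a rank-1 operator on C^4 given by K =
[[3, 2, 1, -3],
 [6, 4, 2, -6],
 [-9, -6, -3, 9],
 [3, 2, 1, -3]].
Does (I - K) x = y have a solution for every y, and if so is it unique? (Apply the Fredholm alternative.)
(I - K) is singular (det(I - K) = 0, i.e. 1 ∈ sigma(K)). (I - K) x = y is solvable iff y ⊥ ker((I - K)^*) = span{(3, 2, 1, -3)}, i.e. iff 3y_1 + 2y_2 + y_3 - 3y_4 = 0. When solvable, the solutions are x = y + c·(1, 2, -3, 1), c arbitrary (ker(I - K) = span{(1, 2, -3, 1)}, dimension 1).

K has rank 1, so it is an outer product K = u v^T: every row of K is a multiple of one row vector. Reading off the entries, u = (1, 2, -3, 1) and v = (3, 2, 1, -3) (row i of K equals u_i·v^T). A rank-one matrix u v^T satisfies K u = u (v·u) and kills the (3)-dimensional subspace v^⊥, so its characteristic polynomial is lambda^3 (lambda - v·u) with v·u = tr K = 1. Hence the eigenvalues of I - K are 1 (multiplicity 3) and 1 - (1) = 0, so det(I - K) = 0. (Direct check: I - K =
[[-2, -2, -1, 3],
 [-6, -3, -2, 6],
 [9, 6, 4, -9],
 [-3, -2, -1, 4]]
has determinant 0.) So 1 is an eigenvalue of K and (I - K) is not invertible. The finite-dimensional Fredholm alternative says: either (I - K) is invertible, or ker(I - K) ≠ {0} and then range(I - K) = ker((I - K)^*)^⊥, with dim ker(I - K) = dim ker((I - K)^*). We are in the second case, so we need both kernels. Kernel of I - K: (I - K) u = u - u (v·u) = u - u = 0, so ker(I - K) = span{u} = span{(1, 2, -3, 1)} (it is exactly 1-dimensional because rank(I - K) = 3). Kernel of the adjoint: K is real, so (I - K)^* = I - K^T = I - v u^T, and (I - v u^T) v = v - v (u·v) = 0; hence ker((I - K)^*) = span{v} = span{(3, 2, 1, -3)}. Therefore (I - K) x = y is solvable iff <y, v> = 0, i.e. iff 3y_1 + 2y_2 + y_3 - 3y_4 = 0. When this holds, K y = u (v·y) = 0, so (I - K) y = y and x = y is a particular solution; the full solution set is the line x = y + c·u = y + c·(1, 2, -3, 1), c ∈ C.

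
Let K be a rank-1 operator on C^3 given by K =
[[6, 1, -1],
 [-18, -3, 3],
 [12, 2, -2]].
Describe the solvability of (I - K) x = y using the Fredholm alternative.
(I - K) is singular (det(I - K) = 0, i.e. 1 ∈ sigma(K)). (I - K) x = y is solvable iff y ⊥ ker((I - K)^*) = span{(6, 1, -1)}, i.e. iff 6y_1 + y_2 - y_3 = 0. When solvable, the solutions are x = y + c·(1, -3, 2), c arbitrary (ker(I - K) = span{(1, -3, 2)}, dimension 1).

K has rank 1, so it is an outer product K = u v^T: every row of K is a multiple of one row vector. Reading off the entries, u = (1, -3, 2) and v = (6, 1, -1) (row i of K equals u_i·v^T). A rank-one matrix u v^T satisfies K u = u (v·u) and kills the (2)-dimensional subspace v^⊥, so its characteristic polynomial is lambda^2 (lambda - v·u) with v·u = tr K = 1. Hence the eigenvalues of I - K are 1 (multiplicity 2) and 1 - (1) = 0, so det(I - K) = 0. (Direct check: I - K =
[[-5, -1, 1],
 [18, 4, -3],
 [-12, -2, 3]]
has determinant 0.) So 1 is an eigenvalue of K and (I - K) is not invertible. The finite-dimensional Fredholm alternative says: either (I - K) is invertible, or ker(I - K) ≠ {0} and then range(I - K) = ker((I - K)^*)^⊥, with dim ker(I - K) = dim ker((I - K)^*). We are in the second case, so we need both kernels. Kernel of I - K: (I - K) u = u - u (v·u) = u - u = 0, so ker(I - K) = span{u} = span{(1, -3, 2)} (it is exactly 1-dimensional because rank(I - K) = 2). Kernel of the adjoint: K is real, so (I - K)^* = I - K^T = I - v u^T, and (I - v u^T) v = v - v (u·v) = 0; hence ker((I - K)^*) = span{v} = span{(6, 1, -1)}. Therefore (I - K) x = y is solvable iff <y, v> = 0, i.e. iff 6y_1 + y_2 - y_3 = 0. When this holds, K y = u (v·y) = 0, so (I - K) y = y and x = y is a particular solution; the full solution set is the line x = y + c·u = y + c·(1, -3, 2), c ∈ C.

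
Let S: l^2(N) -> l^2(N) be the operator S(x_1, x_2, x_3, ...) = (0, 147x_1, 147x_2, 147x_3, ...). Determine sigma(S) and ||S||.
sigma(S) = closed disk {z in C : |z| ≤ 147}; ||S|| = 147

Note S = 147·U where U is the unit right shift (U x)_k = x_{k-1} (with x_0 := 0); so ||S|| = 147||U|| and sigma(S) = 147·sigma(U). ||S x||^2 = sum_{k≥1} |147x_k|^2 = 21609||x||^2, so ||S|| = 147 and sigma(S) ⊂ {|z| ≤ 147}. For any |lambda| < 147, the equation (S - lambda I) x = 0 forces x_1 = 0, then 147x_k = lambda x_{k+1} ⇒ x = 0, so S has no eigenvalues. But (S - lambda I) is not surjective for |lambda| < 147: solving (S - lambda I) x = e_1 would require x_n proportional to (lambda/147)^(-n), which is not in l^2. So every |lambda| < 147 lies in the residual spectrum. The boundary |lambda| = 147 is in the approximate point spectrum (the spectrum is closed). Hence sigma(S) is the closed disk of radius 147.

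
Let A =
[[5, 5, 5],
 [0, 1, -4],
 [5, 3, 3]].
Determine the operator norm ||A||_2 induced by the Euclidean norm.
||A||_2 ≈ 10.9198 (= sqrt(largest eigenvalue of A^T A))

||A||_2 = sigma_max(A) = sqrt(lambda_max(A^T A)). Form the symmetric matrix M = A^T A =
[[50, 40, 40],
 [40, 35, 30],
 [40, 30, 50]].
Its characteristic polynomial (trace, sum of principal 2x2 minors, determinant of M give the coefficients) is
  p(λ) = det(λ I - M) = λ^3 - 135λ^2 + 1900λ - 2500.
No integer candidate from the rational root theorem (±divisors of 2500) is a root, so the roots are irrational. The cubic discriminant is Δ = 25126250000 > 0, so there are three distinct real roots. p(1) = -734 and p(2) = 768 have opposite signs, so a root lies in (1, 2); Newton's method refines it to λ ≈ 1.467. p(14) = 384 and p(15) = -1000 have opposite signs, so a root lies in (14, 15); Newton's method refines it to λ ≈ 14.2911. p(119) = -2976 and p(120) = 9500 have opposite signs, so a root lies in (119, 120); Newton's method refines it to λ ≈ 119.2418. Check (Vieta): the three roots sum to 135, matching tr M = 135.
So the eigenvalues of A^T A are ≈ 1.467, 14.2911, 119.2418 (all ≥ 0, as they must be for A^T A). The largest is λ_max ≈ 119.2418, hence ||A||_2 = sqrt(λ_max) ≈ 10.9198.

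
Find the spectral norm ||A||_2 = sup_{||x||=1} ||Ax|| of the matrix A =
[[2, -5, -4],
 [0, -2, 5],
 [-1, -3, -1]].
||A||_2 ≈ 7.4228 (= sqrt(largest eigenvalue of A^T A))

||A||_2 = sigma_max(A) = sqrt(lambda_max(A^T A)). Form the symmetric matrix M = A^T A =
[[5, -7, -7],
 [-7, 38, 13],
 [-7, 13, 42]].
Its characteristic polynomial (trace, sum of principal 2x2 minors, determinant of M give the coefficients) is
  p(λ) = det(λ I - M) = λ^3 - 85λ^2 + 1729λ - 4489.
No integer candidate from the rational root theorem (±divisors of 4489) is a root, so the roots are irrational. The cubic discriminant is Δ = 1227494432 > 0, so there are three distinct real roots. p(3) = -40 and p(4) = 1131 have opposite signs, so a root lies in (3, 4); Newton's method refines it to λ ≈ 3.0322. p(26) = 581 and p(27) = -88 have opposite signs, so a root lies in (26, 27); Newton's method refines it to λ ≈ 26.8693. p(55) = -144 and p(56) = 1391 have opposite signs, so a root lies in (55, 56); Newton's method refines it to λ ≈ 55.0985. Check (Vieta): the three roots sum to 85, matching tr M = 85.
So the eigenvalues of A^T A are ≈ 3.0322, 26.8693, 55.0985 (all ≥ 0, as they must be for A^T A). The largest is λ_max ≈ 55.0985, hence ||A||_2 = sqrt(λ_max) ≈ 7.4228.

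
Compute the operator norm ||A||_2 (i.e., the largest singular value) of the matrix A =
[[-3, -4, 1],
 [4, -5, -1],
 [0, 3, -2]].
||A||_2 ≈ 7.2472 (= sqrt(largest eigenvalue of A^T A))

||A||_2 = sigma_max(A) = sqrt(lambda_max(A^T A)). Form the symmetric matrix M = A^T A =
[[25, -8, -7],
 [-8, 50, -5],
 [-7, -5, 6]].
Its characteristic polynomial (trace, sum of principal 2x2 minors, determinant of M give the coefficients) is
  p(λ) = det(λ I - M) = λ^3 - 81λ^2 + 1562λ - 3481.
No integer candidate from the rational root theorem (±divisors of 3481) is a root, so the roots are irrational. The cubic discriminant is Δ = 964333417 > 0, so there are three distinct real roots. p(2) = -673 and p(3) = 503 have opposite signs, so a root lies in (2, 3); Newton's method refines it to λ ≈ 2.5569. p(25) = 569 and p(26) = -49 have opposite signs, so a root lies in (25, 26); Newton's method refines it to λ ≈ 25.9212. p(52) = -673 and p(53) = 653 have opposite signs, so a root lies in (52, 53); Newton's method refines it to λ ≈ 52.5219. Check (Vieta): the three roots sum to 81, matching tr M = 81.
So the eigenvalues of A^T A are ≈ 2.5569, 25.9212, 52.5219 (all ≥ 0, as they must be for A^T A). The largest is λ_max ≈ 52.5219, hence ||A||_2 = sqrt(λ_max) ≈ 7.2472.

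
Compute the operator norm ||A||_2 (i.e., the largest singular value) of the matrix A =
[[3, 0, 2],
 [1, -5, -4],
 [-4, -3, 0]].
||A||_2 ≈ 7.0818 (= sqrt(largest eigenvalue of A^T A))

||A||_2 = sigma_max(A) = sqrt(lambda_max(A^T A)). Form the symmetric matrix M = A^T A =
[[26, 7, 2],
 [7, 34, 20],
 [2, 20, 20]].
Its characteristic polynomial (trace, sum of principal 2x2 minors, determinant of M give the coefficients) is
  p(λ) = det(λ I - M) = λ^3 - 80λ^2 + 1631λ - 6724.
No integer candidate from the rational root theorem (±divisors of 6724) is a root, so the roots are irrational. The cubic discriminant is Δ = 470914644 > 0, so there are three distinct real roots. p(5) = -444 and p(6) = 398 have opposite signs, so a root lies in (5, 6); Newton's method refines it to λ ≈ 5.5085. p(24) = 164 and p(25) = -324 have opposite signs, so a root lies in (24, 25); Newton's method refines it to λ ≈ 24.3391. p(50) = -174 and p(51) = 1028 have opposite signs, so a root lies in (50, 51); Newton's method refines it to λ ≈ 50.1524. Check (Vieta): the three roots sum to 80, matching tr M = 80.
So the eigenvalues of A^T A are ≈ 5.5085, 24.3391, 50.1524 (all ≥ 0, as they must be for A^T A). The largest is λ_max ≈ 50.1524, hence ||A||_2 = sqrt(λ_max) ≈ 7.0818.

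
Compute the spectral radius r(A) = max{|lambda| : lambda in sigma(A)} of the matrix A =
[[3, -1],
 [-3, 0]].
r(A) = (3 + sqrt(21))/2 ≈ 3.7913

The eigenvalues of A are the roots of its characteristic polynomial. With M = A (coefficients from the trace and determinant):
  p(λ) = det(λ I - M) = λ^2 - 3λ - 3.
For λ^2 - 3λ - 3 the discriminant is 21. It is nonnegative but not a perfect square, so the roots are real and irrational: λ = (3 ± sqrt(21))/2 ≈ 3.7913, -0.7913.
Thus the eigenvalues (to 4 decimals) are 3.7913 (modulus 3.7913); -0.7913 (modulus 0.7913). The spectral radius is the largest modulus: r(A) = (3 + sqrt(21))/2 ≈ 3.7913. (Cross-check: r(A) ≤ ||A||_2 ≈ 4.3028; equality holds whenever A is normal, though it can also hold for some non-normal A.)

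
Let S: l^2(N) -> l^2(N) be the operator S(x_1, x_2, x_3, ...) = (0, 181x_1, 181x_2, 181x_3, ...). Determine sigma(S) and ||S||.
sigma(S) = closed disk {z in C : |z| ≤ 181}; ||S|| = 181

Note S = 181·U where U is the unit right shift (U x)_k = x_{k-1} (with x_0 := 0); so ||S|| = 181||U|| and sigma(S) = 181·sigma(U). ||S x||^2 = sum_{k≥1} |181x_k|^2 = 32761||x||^2, so ||S|| = 181 and sigma(S) ⊂ {|z| ≤ 181}. For any |lambda| < 181, the equation (S - lambda I) x = 0 forces x_1 = 0, then 181x_k = lambda x_{k+1} ⇒ x = 0, so S has no eigenvalues. But (S - lambda I) is not surjective for |lambda| < 181: solving (S - lambda I) x = e_1 would require x_n proportional to (lambda/181)^(-n), which is not in l^2. So every |lambda| < 181 lies in the residual spectrum. The boundary |lambda| = 181 is in the approximate point spectrum (the spectrum is closed). Hence sigma(S) is the closed disk of radius 181.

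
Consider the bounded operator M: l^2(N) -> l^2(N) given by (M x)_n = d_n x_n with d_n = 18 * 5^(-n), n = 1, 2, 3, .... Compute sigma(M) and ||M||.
sigma(M) = {18 * 5^(-n) : n ≥ 1} ∪ {0}; ||M|| = 18/5

A bounded diagonal operator on l^2 with diagonal entries d_n has spectrum equal to the closure of {d_n : n ≥ 1}: every d_n is an eigenvalue (with eigenvector e_n), so {d_n} ⊂ sigma(M); the spectrum is closed, so its closure is too; and for lambda not in the closure, (M - lambda I) has bounded inverse (the diagonal entries 1/(d_n - lambda) are bounded). For our sequence d_n = 18 * 5^(-n), n = 1, 2, 3, ...:
  - {d_n} = {18 * 5^(-n) : n ≥ 1}; the only limit point is 0
  - closure = {18 * 5^(-n) : n ≥ 1} ∪ {0}
For the norm: a diagonal operator has ||M|| = sup_n |d_n|. Here d_n = 18 * 5^(-n) is positive and decreasing, so sup_n |d_n| = d_1 = 18/5. So ||M|| = 18/5.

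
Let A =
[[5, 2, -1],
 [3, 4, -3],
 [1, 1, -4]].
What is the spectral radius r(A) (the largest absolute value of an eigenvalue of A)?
r(A) ≈ 6.6651

The eigenvalues of A are the roots of its characteristic polynomial. With M = A (coefficients from the trace, the sum of principal 2x2 minors, and det A):
  p(λ) = det(λ I - M) = λ^3 - 5λ^2 - 18λ + 46.
No integer candidate from the rational root theorem (±divisors of 46) is a root, so the roots are irrational. The cubic discriminant is Δ = 71816 > 0, so there are three distinct real roots. p(-4) = -26 and p(-3) = 28 have opposite signs, so a root lies in (-4, -3); Newton's method refines it to λ ≈ -3.5884. p(1) = 24 and p(2) = -2 have opposite signs, so a root lies in (1, 2); Newton's method refines it to λ ≈ 1.9233. p(6) = -26 and p(7) = 18 have opposite signs, so a root lies in (6, 7); Newton's method refines it to λ ≈ 6.6651. Check (Vieta): the three roots sum to 5, matching tr M = 5.
Thus the eigenvalues (to 4 decimals) are -3.5884 (modulus 3.5884); 1.9233 (modulus 1.9233); 6.6651 (modulus 6.6651). The spectral radius is the largest modulus: r(A) ≈ 6.6651. (Cross-check: r(A) ≤ ||A||_2 ≈ 8.2114; equality holds whenever A is normal, though it can also hold for some non-normal A.)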